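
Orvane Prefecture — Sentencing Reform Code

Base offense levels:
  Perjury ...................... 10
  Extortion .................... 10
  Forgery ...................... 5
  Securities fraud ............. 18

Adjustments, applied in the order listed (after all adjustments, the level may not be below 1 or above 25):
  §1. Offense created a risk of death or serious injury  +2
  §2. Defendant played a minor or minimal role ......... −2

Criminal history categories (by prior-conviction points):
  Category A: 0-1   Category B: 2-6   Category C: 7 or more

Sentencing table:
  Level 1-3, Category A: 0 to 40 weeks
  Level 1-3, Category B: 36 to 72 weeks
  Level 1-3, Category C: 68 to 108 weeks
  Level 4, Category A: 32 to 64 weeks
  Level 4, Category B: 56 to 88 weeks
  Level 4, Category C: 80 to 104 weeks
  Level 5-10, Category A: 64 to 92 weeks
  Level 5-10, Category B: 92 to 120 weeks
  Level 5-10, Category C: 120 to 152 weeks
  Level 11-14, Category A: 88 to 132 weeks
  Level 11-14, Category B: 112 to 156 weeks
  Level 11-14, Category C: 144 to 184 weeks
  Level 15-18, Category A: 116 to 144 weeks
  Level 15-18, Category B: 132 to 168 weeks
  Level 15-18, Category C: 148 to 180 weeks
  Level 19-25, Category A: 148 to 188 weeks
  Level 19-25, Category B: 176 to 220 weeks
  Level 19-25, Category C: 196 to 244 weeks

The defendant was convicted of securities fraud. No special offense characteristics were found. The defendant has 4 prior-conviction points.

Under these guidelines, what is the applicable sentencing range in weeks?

132-168 weeks

Base offense level for securities fraud: 18.
Final offense level: 18.
Criminal history: 4 prior points → Category B (2-6).
Level 18 falls in the 15-18 band.
Grid: Level 15-18 × Category B = 132-168 weeks.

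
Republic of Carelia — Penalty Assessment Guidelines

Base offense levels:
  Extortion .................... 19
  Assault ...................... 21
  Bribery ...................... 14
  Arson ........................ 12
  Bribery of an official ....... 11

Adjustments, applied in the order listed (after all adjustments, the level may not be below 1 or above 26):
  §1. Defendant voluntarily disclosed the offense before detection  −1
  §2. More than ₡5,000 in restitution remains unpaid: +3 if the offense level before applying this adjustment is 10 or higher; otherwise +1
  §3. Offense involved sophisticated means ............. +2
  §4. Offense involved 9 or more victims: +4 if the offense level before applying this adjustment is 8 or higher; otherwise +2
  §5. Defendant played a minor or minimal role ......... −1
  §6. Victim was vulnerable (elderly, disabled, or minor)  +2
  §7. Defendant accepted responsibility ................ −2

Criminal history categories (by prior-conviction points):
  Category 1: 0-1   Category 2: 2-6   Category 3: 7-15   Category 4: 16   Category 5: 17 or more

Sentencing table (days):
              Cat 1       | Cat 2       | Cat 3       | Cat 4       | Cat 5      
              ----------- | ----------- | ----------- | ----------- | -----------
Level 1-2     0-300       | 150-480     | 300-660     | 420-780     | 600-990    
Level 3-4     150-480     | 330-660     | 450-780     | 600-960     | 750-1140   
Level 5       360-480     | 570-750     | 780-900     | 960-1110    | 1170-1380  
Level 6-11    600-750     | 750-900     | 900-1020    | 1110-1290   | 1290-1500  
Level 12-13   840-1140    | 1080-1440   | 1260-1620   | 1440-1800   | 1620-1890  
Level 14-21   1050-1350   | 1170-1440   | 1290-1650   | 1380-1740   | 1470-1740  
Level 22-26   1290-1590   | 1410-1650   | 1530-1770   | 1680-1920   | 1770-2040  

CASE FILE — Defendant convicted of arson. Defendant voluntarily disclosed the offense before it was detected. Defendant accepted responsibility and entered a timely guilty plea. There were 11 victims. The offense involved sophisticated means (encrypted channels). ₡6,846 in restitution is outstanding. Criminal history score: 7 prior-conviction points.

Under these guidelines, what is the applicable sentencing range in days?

Base offense level for arson: 12.
§1 applies: 12 − 1 = 11.
§2 applies (level before this adjustment is 11 ≥ 10, so +3): 11 + 3 = 14.
§3 applies: 14 + 2 = 16.
§4 applies (level before this adjustment is 16 ≥ 8, so +4): 16 + 4 = 20.
§6 does not apply.
§7 applies: 20 − 2 = 18.
Final offense level: 18.
Criminal history: 7 prior points → Category 3 (7-15).
Level 18 falls in the 14-21 band.
Grid: Level 14-21 × Category 3 = 1290-1650 days.

1290-1650 days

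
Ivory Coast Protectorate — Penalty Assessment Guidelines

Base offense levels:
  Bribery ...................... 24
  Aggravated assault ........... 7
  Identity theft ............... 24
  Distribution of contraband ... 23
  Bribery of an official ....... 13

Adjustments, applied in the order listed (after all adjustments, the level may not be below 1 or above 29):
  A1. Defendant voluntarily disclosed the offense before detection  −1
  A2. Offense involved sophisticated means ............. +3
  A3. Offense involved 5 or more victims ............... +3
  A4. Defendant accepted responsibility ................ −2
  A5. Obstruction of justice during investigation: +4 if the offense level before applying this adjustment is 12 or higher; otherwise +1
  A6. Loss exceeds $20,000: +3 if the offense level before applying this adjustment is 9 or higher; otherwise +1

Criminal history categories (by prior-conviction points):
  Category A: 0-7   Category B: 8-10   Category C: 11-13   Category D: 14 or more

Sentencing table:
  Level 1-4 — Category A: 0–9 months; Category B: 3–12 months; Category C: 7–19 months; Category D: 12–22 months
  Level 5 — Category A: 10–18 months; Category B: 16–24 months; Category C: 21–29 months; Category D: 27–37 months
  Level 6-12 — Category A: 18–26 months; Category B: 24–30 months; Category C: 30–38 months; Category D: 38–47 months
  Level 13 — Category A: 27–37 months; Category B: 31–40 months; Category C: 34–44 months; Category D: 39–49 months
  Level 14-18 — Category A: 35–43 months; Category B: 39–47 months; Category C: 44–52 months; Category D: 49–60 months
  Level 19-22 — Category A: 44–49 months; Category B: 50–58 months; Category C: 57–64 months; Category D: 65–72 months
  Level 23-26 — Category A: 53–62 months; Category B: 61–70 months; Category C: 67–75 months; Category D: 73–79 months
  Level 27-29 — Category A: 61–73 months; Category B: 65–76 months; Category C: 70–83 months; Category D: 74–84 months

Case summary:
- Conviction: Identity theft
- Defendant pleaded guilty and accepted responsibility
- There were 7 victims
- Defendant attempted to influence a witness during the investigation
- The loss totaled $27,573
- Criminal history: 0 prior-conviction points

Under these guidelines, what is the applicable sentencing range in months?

61-73 months

Base offense level for identity theft: 24.
A2 does not apply.
A3 applies: 24 + 3 = 27.
A4 applies: 27 − 2 = 25.
A5 applies (level before this adjustment is 25 ≥ 12, so +4): 25 + 4 = 29.
A6 applies (level before this adjustment is 29 ≥ 9, so +3): 29 + 3 = 32.
Level 32 exceeds the maximum of 29; capped at 29.
Final offense level: 29.
Criminal history: 0 prior points → Category A (0-7).
Level 29 falls in the 27-29 band.
Grid: Level 27-29 × Category A = 61-73 months.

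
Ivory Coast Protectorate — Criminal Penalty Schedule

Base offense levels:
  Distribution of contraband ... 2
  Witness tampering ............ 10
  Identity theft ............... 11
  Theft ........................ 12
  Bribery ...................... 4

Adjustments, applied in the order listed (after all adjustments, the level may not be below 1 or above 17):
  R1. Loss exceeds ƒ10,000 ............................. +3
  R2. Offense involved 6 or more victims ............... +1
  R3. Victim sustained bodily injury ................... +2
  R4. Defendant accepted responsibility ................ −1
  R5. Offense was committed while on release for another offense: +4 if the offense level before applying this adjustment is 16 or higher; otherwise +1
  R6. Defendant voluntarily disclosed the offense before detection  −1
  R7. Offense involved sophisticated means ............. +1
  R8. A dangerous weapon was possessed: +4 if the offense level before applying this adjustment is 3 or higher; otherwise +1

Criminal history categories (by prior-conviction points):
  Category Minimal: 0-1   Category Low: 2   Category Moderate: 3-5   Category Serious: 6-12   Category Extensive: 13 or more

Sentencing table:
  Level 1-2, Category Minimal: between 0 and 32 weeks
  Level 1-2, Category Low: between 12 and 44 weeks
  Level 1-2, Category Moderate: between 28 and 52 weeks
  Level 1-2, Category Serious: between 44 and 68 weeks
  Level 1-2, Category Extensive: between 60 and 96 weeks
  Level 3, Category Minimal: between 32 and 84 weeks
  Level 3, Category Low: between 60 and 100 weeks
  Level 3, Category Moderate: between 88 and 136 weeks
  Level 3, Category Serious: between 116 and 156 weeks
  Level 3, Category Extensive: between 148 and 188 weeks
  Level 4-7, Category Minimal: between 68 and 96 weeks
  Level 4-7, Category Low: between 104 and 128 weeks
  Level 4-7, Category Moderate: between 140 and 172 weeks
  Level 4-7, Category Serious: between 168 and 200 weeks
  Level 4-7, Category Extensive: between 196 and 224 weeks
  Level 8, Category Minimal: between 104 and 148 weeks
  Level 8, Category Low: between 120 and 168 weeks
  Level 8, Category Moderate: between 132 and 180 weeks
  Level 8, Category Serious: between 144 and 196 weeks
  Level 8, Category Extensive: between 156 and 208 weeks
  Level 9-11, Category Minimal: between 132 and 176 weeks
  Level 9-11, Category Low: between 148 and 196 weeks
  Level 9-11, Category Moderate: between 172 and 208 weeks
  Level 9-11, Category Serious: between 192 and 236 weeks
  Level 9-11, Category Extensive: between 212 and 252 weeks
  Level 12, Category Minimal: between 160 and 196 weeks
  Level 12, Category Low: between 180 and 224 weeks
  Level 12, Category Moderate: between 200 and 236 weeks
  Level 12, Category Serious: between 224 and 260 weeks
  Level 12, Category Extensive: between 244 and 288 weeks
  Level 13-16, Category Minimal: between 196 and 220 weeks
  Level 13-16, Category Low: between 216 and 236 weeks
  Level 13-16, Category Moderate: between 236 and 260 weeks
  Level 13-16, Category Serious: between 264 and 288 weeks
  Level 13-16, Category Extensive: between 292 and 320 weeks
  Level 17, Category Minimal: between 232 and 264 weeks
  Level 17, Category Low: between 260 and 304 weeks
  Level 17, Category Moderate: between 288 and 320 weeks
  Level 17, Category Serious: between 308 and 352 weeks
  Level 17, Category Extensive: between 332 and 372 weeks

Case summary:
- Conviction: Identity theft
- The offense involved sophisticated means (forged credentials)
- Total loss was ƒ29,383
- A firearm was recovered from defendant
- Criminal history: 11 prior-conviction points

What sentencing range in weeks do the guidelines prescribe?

Base offense level for identity theft: 11.
R1 applies: 11 + 3 = 14.
R3 does not apply.
R7 applies: 14 + 1 = 15.
R8 applies (level before this adjustment is 15 ≥ 3, so +4): 15 + 4 = 19.
Level 19 exceeds the maximum of 17; capped at 17.
Final offense level: 17.
Criminal history: 11 prior points → Category Serious (6-12).
Level 17 falls in the 17 band.
Grid: Level 17 × Category Serious = 308-352 weeks.

308-352 weeks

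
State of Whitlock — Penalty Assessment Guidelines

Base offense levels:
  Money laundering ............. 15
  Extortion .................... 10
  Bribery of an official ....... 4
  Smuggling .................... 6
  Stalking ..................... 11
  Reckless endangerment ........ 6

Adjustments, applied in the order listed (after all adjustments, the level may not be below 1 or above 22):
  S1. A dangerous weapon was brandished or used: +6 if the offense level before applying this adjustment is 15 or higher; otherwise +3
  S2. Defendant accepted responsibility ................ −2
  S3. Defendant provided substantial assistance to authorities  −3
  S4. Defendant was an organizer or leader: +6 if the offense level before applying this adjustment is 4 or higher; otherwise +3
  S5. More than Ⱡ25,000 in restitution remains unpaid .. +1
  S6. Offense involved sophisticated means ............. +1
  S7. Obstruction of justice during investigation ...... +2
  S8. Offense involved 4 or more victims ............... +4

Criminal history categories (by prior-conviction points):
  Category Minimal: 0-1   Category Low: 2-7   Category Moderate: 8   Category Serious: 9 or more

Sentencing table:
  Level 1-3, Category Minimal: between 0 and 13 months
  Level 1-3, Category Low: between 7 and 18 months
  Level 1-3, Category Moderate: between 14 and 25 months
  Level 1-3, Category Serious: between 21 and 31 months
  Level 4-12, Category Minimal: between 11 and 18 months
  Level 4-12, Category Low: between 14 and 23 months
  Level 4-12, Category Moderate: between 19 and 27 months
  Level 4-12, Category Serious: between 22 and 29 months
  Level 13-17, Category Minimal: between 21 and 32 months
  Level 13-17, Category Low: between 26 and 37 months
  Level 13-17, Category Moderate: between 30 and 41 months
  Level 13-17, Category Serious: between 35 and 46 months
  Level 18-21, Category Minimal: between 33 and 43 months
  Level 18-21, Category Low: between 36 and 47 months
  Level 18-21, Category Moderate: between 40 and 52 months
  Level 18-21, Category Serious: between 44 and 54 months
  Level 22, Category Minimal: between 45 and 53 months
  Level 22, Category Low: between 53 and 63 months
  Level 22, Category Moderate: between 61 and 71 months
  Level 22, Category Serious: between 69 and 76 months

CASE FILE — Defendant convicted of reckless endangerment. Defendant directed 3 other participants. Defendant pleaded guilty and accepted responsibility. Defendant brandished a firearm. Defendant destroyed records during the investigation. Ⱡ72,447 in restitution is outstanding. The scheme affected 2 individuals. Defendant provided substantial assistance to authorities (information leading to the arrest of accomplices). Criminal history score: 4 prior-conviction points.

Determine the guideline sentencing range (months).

Base offense level for reckless endangerment: 6.
S1 applies (level before this adjustment is 6 < 15, so +3): 6 + 3 = 9.
S2 applies: 9 − 2 = 7.
S3 applies: 7 − 3 = 4.
S4 applies (level before this adjustment is 4 ≥ 4, so +6): 4 + 6 = 10.
S5 applies: 10 + 1 = 11.
S7 applies: 11 + 2 = 13.
S8 does not apply.
Final offense level: 13.
Criminal history: 4 prior points → Category Low (2-7).
Level 13 falls in the 13-17 band.
Grid: Level 13-17 × Category Low = 26-37 months.

26-37 months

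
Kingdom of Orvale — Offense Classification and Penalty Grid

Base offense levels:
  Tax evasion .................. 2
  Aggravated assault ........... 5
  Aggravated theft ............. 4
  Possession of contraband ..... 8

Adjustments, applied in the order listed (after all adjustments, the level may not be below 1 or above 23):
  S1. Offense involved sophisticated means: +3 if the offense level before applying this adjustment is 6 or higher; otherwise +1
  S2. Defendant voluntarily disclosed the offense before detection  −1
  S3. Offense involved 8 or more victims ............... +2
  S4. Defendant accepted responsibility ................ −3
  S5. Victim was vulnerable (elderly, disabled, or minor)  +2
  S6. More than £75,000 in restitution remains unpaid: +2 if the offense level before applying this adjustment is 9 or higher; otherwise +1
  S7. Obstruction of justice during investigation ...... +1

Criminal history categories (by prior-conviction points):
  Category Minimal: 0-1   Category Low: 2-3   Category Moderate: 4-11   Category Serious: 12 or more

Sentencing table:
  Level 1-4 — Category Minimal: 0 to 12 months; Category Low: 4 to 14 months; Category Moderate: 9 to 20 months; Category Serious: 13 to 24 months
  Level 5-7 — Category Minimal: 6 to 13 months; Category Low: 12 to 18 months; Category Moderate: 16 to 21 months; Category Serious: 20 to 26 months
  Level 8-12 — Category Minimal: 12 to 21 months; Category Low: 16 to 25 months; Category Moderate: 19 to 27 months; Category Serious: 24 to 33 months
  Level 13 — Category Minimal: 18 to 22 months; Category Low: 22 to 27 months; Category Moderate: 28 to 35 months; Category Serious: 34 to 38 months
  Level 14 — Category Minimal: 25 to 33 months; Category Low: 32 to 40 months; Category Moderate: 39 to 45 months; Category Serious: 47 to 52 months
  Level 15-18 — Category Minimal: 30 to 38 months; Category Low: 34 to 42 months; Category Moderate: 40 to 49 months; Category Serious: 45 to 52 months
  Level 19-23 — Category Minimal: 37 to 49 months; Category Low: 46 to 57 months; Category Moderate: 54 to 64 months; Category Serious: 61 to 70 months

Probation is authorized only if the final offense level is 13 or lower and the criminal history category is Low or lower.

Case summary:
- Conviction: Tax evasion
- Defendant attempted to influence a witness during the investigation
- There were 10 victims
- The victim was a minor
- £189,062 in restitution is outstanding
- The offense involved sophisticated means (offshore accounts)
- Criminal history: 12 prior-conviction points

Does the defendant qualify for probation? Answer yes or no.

Base offense level for tax evasion: 2.
S1 applies (level before this adjustment is 2 < 6, so +1): 2 + 1 = 3.
S2 does not apply.
S3 applies: 3 + 2 = 5.
S4 does not apply.
S5 applies: 5 + 2 = 7.
S6 applies (level before this adjustment is 7 < 9, so +1): 7 + 1 = 8.
S7 applies: 8 + 1 = 9.
Final offense level: 9.
Criminal history: 12 prior points → Category Serious (12+).
Level 9 falls in the 8-12 band.
Grid: Level 8-12 × Category Serious = 24-33 months.
Probation check: level 9 ≤ 13 and category Serious > Low → not eligible.

No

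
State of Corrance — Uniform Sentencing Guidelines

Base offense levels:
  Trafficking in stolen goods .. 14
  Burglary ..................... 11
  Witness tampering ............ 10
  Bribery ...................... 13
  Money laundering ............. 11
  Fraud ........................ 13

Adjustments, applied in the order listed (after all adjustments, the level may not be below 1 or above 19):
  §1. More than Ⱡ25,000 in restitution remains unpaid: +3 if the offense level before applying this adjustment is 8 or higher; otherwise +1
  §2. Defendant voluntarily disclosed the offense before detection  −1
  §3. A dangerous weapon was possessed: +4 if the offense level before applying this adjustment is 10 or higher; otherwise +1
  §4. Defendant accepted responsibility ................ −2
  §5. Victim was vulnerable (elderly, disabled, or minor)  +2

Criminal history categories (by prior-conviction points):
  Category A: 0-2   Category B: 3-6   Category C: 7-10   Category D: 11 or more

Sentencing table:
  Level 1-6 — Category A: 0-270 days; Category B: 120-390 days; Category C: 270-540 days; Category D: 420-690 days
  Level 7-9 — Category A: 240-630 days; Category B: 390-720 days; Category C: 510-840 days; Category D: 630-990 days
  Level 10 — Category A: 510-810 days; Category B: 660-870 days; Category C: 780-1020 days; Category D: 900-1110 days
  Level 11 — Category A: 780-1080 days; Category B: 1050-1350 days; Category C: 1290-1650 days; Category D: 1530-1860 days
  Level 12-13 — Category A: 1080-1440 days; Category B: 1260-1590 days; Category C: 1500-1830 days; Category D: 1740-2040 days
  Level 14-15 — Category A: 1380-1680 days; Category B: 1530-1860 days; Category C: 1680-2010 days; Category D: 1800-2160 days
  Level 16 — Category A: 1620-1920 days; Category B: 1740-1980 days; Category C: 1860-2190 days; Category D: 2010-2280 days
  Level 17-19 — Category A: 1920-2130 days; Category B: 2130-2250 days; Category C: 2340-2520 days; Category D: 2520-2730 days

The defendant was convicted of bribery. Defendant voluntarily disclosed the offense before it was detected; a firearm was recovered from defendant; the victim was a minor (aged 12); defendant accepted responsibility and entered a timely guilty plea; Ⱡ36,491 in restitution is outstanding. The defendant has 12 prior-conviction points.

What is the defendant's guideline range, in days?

2520-2730 days

Base offense level for bribery: 13.
§1 applies (level before this adjustment is 13 ≥ 8, so +3): 13 + 3 = 16.
§2 applies: 16 − 1 = 15.
§3 applies (level before this adjustment is 15 ≥ 10, so +4): 15 + 4 = 19.
§4 applies: 19 − 2 = 17.
§5 applies: 17 + 2 = 19.
Final offense level: 19.
Criminal history: 12 prior points → Category D (11+).
Level 19 falls in the 17-19 band.
Grid: Level 17-19 × Category D = 2520-2730 days.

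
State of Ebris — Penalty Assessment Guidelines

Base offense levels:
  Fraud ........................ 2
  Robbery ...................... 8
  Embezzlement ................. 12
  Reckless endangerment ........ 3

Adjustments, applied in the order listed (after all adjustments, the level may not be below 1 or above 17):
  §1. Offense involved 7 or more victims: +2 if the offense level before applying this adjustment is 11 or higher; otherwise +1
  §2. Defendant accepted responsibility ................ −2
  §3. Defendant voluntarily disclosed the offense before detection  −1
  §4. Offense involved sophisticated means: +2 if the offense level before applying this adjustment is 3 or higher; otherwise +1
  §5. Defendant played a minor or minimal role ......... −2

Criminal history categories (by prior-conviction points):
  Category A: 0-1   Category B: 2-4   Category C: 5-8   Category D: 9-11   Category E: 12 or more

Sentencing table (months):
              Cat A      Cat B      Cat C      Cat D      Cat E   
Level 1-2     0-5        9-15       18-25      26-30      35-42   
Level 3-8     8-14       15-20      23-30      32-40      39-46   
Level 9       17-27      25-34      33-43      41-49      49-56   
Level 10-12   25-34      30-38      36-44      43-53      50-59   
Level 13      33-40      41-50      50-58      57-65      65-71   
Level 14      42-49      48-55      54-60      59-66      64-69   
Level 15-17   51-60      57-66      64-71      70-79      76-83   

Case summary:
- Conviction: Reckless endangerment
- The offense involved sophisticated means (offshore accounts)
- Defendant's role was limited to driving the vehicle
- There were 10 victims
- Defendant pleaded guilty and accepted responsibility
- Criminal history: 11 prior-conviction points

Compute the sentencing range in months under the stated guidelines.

26-30 months

Base offense level for reckless endangerment: 3.
§1 applies (level before this adjustment is 3 < 11, so +1): 3 + 1 = 4.
§2 applies: 4 − 2 = 2.
§4 applies (level before this adjustment is 2 < 3, so +1): 2 + 1 = 3.
§5 applies: 3 − 2 = 1.
Final offense level: 1.
Criminal history: 11 prior points → Category D (9-11).
Level 1 falls in the 1-2 band.
Grid: Level 1-2 × Category D = 26-30 months.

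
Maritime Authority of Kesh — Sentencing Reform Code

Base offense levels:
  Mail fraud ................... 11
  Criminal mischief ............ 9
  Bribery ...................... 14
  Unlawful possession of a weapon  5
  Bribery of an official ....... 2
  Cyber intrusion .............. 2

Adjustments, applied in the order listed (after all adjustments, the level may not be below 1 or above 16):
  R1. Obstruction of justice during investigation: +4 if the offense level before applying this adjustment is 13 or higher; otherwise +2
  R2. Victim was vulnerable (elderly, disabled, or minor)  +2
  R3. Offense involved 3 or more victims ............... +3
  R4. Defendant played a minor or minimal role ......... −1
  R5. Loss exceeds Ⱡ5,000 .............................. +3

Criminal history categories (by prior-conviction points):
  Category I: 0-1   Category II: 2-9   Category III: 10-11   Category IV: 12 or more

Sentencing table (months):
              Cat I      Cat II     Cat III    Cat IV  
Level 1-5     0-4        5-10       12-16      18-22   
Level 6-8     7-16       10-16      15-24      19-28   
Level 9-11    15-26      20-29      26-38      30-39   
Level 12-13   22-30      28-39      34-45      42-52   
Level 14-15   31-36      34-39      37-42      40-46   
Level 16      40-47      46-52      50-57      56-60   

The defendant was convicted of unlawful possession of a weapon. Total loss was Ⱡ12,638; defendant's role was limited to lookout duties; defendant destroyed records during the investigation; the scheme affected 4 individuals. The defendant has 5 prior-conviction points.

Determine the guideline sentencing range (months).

28-39 months

Base offense level for unlawful possession of a weapon: 5.
R1 applies (level before this adjustment is 5 < 13, so +2): 5 + 2 = 7.
R3 applies: 7 + 3 = 10.
R4 applies: 10 − 1 = 9.
R5 applies: 9 + 3 = 12.
Final offense level: 12.
Criminal history: 5 prior points → Category II (2-9).
Level 12 falls in the 12-13 band.
Grid: Level 12-13 × Category II = 28-39 months.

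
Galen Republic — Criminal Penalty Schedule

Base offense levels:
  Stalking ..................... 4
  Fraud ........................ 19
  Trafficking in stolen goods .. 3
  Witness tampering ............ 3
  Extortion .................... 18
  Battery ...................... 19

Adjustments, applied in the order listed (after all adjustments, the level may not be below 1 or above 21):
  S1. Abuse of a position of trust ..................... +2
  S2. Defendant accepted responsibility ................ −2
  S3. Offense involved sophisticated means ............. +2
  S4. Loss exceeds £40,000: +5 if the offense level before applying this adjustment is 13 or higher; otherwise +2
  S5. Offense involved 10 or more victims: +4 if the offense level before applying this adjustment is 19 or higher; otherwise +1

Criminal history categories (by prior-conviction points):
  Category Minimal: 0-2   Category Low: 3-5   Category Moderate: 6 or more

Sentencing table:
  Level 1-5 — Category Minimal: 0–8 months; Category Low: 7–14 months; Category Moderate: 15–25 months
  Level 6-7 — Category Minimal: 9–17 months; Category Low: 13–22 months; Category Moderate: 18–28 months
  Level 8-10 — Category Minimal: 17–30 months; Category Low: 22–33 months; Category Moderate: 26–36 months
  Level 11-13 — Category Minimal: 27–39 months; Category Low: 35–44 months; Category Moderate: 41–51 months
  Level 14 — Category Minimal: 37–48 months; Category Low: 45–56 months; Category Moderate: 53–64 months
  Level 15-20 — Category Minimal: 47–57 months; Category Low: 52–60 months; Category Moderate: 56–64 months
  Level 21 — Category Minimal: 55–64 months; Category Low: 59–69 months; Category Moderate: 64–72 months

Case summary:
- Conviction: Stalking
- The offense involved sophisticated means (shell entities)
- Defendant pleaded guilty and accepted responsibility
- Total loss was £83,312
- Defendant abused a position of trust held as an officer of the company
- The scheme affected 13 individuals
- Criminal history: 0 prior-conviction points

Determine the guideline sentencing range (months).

Base offense level for stalking: 4.
S1 applies: 4 + 2 = 6.
S2 applies: 6 − 2 = 4.
S3 applies: 4 + 2 = 6.
S4 applies (level before this adjustment is 6 < 13, so +2): 6 + 2 = 8.
S5 applies (level before this adjustment is 8 < 19, so +1): 8 + 1 = 9.
Final offense level: 9.
Criminal history: 0 prior points → Category Minimal (0-2).
Level 9 falls in the 8-10 band.
Grid: Level 8-10 × Category Minimal = 17-30 months.

17-30 months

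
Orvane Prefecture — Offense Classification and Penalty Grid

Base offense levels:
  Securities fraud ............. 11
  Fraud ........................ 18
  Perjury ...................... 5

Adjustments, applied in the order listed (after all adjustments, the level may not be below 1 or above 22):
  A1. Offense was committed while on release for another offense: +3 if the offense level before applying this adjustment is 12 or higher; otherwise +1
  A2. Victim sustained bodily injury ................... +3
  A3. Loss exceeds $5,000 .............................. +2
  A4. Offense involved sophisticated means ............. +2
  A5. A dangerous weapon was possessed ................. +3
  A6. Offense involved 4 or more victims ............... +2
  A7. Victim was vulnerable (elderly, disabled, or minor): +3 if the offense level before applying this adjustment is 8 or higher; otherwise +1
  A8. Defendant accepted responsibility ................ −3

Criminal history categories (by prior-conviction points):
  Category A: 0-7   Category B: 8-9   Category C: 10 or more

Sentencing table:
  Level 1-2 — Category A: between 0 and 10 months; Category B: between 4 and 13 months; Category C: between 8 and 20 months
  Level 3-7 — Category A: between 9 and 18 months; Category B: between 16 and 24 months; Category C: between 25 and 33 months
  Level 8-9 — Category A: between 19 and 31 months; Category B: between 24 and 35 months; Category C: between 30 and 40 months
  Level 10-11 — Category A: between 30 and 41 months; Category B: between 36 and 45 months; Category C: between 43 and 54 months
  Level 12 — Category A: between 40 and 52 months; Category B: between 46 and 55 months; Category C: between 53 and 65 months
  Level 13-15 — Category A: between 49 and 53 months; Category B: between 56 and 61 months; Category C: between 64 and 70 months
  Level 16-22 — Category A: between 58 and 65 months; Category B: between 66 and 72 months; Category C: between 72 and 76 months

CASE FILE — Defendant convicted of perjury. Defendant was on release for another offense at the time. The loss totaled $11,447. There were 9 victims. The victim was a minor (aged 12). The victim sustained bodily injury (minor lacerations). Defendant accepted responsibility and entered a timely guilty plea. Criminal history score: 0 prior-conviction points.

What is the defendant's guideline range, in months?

49-53 months

Base offense level for perjury: 5.
A1 applies (level before this adjustment is 5 < 12, so +1): 5 + 1 = 6.
A2 applies: 6 + 3 = 9.
A3 applies: 9 + 2 = 11.
A6 applies: 11 + 2 = 13.
A7 applies (level before this adjustment is 13 ≥ 8, so +3): 13 + 3 = 16.
A8 applies: 16 − 3 = 13.
Final offense level: 13.
Criminal history: 0 prior points → Category A (0-7).
Level 13 falls in the 13-15 band.
Grid: Level 13-15 × Category A = 49-53 months.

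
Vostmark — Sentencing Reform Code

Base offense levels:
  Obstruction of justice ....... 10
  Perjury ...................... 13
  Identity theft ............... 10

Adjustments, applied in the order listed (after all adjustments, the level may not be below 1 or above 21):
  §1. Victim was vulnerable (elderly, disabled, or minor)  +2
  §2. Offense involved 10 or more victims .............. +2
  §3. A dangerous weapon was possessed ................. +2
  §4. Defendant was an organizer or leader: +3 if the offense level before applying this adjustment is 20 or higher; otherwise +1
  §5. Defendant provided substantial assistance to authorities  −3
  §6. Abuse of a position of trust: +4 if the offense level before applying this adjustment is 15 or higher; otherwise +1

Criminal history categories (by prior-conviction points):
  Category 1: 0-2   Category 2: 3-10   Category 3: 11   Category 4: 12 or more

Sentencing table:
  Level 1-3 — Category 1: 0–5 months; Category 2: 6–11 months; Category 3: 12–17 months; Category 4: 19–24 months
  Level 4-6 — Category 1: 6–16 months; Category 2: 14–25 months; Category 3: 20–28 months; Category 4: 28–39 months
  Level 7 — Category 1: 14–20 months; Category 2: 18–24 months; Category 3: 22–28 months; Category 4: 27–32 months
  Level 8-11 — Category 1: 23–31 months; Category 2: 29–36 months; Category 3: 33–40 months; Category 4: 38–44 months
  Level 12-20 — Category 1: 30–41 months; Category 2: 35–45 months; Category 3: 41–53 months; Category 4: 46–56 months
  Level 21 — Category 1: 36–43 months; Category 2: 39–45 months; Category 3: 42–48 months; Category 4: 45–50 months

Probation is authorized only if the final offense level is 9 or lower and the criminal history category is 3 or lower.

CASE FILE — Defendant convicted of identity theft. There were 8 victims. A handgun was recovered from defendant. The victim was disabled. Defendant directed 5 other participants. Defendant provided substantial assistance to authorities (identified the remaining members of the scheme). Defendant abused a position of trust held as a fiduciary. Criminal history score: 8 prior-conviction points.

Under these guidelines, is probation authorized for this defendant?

No

Base offense level for identity theft: 10.
§1 applies: 10 + 2 = 12.
§2 does not apply.
§3 applies: 12 + 2 = 14.
§4 applies (level before this adjustment is 14 < 20, so +1): 14 + 1 = 15.
§5 applies: 15 − 3 = 12.
§6 applies (level before this adjustment is 12 < 15, so +1): 12 + 1 = 13.
Final offense level: 13.
Criminal history: 8 prior points → Category 2 (3-10).
Level 13 falls in the 12-20 band.
Grid: Level 12-20 × Category 2 = 35-45 months.
Probation check: level 13 > 9 and category 2 ≤ 3 → not eligible.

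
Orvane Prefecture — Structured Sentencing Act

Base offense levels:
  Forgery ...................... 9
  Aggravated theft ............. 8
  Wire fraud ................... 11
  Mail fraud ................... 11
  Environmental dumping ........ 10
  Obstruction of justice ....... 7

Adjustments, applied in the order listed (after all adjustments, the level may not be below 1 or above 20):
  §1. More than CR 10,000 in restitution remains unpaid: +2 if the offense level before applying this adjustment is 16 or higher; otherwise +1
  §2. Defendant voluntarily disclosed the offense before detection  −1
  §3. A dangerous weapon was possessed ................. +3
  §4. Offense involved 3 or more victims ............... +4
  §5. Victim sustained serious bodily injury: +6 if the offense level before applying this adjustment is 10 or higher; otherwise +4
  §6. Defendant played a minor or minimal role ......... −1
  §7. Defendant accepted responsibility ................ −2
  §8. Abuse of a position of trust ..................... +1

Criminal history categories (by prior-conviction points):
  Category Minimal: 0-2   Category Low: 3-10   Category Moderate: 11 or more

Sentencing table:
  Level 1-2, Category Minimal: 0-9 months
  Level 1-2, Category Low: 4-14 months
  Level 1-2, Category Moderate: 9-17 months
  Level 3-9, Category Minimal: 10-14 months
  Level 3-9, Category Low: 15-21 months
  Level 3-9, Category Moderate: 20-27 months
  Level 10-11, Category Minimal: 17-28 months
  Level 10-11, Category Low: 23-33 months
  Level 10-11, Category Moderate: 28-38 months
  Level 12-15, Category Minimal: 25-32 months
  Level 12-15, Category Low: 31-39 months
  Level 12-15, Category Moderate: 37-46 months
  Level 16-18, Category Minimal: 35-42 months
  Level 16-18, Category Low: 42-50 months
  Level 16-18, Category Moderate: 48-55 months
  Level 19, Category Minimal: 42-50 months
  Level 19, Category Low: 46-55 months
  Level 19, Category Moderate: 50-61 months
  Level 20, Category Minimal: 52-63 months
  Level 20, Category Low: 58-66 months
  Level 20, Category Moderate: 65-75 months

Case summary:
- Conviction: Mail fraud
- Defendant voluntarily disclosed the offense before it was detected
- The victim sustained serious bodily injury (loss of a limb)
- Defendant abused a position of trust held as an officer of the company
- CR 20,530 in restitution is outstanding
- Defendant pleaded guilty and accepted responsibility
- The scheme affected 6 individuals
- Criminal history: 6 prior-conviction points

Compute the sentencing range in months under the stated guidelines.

Base offense level for mail fraud: 11.
§1 applies (level before this adjustment is 11 < 16, so +1): 11 + 1 = 12.
§2 applies: 12 − 1 = 11.
§3 does not apply.
§4 applies: 11 + 4 = 15.
§5 applies (level before this adjustment is 15 ≥ 10, so +6): 15 + 6 = 21.
§6 does not apply.
§7 applies: 21 − 2 = 19.
§8 applies: 19 + 1 = 20.
Final offense level: 20.
Criminal history: 6 prior points → Category Low (3-10).
Level 20 falls in the 20 band.
Grid: Level 20 × Category Low = 58-66 months.

58-66 months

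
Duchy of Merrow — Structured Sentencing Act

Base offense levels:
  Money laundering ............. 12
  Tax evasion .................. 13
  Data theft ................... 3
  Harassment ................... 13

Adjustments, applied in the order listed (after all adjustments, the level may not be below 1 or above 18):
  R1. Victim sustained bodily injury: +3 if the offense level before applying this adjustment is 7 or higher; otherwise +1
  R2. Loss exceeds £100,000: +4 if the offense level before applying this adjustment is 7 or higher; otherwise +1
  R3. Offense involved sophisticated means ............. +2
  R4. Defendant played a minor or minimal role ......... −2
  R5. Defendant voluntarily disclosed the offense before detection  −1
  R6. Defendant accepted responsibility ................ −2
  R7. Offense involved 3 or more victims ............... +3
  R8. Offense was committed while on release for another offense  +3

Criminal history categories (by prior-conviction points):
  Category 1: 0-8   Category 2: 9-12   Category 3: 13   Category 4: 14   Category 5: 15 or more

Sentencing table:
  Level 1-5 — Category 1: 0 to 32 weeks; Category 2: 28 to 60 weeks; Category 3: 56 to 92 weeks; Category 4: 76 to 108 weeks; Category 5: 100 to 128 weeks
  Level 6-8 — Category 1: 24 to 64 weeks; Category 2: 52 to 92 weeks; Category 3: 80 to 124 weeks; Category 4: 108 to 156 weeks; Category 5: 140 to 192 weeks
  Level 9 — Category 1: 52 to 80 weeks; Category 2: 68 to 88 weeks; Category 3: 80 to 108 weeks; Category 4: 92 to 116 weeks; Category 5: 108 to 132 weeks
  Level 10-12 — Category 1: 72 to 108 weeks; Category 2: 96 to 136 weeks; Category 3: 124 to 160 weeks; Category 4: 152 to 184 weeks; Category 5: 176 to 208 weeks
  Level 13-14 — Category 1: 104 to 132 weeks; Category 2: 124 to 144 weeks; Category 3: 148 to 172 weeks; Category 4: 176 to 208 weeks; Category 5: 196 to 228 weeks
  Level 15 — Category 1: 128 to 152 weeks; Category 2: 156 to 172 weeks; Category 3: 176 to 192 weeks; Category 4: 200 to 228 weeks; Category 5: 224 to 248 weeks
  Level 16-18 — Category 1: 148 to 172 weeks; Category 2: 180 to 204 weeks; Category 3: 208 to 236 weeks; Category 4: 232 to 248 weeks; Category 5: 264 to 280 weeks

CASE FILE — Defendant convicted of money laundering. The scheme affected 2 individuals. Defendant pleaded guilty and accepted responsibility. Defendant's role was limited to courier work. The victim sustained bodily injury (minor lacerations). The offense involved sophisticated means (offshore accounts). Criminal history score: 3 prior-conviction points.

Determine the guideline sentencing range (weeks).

Base offense level for money laundering: 12.
R1 applies (level before this adjustment is 12 ≥ 7, so +3): 12 + 3 = 15.
R2 does not apply.
R3 applies: 15 + 2 = 17.
R4 applies: 17 − 2 = 15.
R5 does not apply.
R6 applies: 15 − 2 = 13.
R7 does not apply.
R8 does not apply.
Final offense level: 13.
Criminal history: 3 prior points → Category 1 (0-8).
Level 13 falls in the 13-14 band.
Grid: Level 13-14 × Category 1 = 104-132 weeks.

104-132 weeks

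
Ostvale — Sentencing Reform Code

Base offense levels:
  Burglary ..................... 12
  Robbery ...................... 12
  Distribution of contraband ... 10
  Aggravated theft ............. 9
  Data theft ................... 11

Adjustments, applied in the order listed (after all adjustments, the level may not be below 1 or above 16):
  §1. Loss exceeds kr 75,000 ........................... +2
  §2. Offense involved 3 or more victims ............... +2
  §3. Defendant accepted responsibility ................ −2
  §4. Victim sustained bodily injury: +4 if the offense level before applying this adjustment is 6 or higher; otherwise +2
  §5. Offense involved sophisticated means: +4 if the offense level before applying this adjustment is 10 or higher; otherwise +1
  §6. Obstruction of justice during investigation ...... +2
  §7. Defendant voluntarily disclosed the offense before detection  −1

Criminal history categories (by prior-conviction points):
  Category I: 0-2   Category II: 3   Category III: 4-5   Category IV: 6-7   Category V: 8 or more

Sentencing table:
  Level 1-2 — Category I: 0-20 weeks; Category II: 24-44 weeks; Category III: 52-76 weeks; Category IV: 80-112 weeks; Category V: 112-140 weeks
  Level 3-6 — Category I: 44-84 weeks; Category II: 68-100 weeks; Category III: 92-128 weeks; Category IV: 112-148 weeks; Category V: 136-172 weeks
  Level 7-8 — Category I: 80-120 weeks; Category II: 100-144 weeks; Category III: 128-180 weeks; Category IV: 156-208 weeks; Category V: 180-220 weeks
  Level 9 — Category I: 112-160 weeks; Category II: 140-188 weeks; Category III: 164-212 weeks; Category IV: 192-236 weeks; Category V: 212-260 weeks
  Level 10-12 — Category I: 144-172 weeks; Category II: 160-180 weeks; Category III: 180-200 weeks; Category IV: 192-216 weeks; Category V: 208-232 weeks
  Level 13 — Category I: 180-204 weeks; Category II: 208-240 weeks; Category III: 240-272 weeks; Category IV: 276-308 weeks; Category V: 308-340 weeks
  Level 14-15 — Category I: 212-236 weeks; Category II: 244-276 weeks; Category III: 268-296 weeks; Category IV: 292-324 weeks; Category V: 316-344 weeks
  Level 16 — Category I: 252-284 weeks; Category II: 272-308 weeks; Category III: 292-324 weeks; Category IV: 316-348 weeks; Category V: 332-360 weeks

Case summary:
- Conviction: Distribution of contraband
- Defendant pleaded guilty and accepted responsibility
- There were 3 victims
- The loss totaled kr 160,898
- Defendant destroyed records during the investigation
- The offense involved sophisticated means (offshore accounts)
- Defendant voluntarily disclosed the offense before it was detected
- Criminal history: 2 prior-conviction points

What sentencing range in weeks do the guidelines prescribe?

Base offense level for distribution of contraband: 10.
§1 applies: 10 + 2 = 12.
§2 applies: 12 + 2 = 14.
§3 applies: 14 − 2 = 12.
§4 does not apply.
§5 applies (level before this adjustment is 12 ≥ 10, so +4): 12 + 4 = 16.
§6 applies: 16 + 2 = 18.
§7 applies: 18 − 1 = 17.
Level 17 exceeds the maximum of 16; capped at 16.
Final offense level: 16.
Criminal history: 2 prior points → Category I (0-2).
Level 16 falls in the 16 band.
Grid: Level 16 × Category I = 252-284 weeks.

252-284 weeks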